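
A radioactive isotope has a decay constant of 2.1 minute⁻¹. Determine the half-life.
t½ = ln(2)/λ = 0.3301 minutes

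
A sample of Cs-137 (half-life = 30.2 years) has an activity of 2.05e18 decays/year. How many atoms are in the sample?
N = A/λ = 8.932e19 atoms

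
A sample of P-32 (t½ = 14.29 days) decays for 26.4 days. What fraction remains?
N/N₀ = (1/2)^(t/t½) = 0.2779 = 27.8%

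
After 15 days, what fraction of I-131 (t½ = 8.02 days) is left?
N/N₀ = (1/2)^(t/t½) = 0.2735 = 27.4%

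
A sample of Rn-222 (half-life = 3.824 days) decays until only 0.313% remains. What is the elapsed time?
t = t½ × log₂(N₀/N) = 31.81 days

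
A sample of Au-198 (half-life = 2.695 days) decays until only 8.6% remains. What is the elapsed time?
t = t½ × log₂(N₀/N) = 9.539 days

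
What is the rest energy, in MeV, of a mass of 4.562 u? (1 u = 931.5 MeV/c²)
E = mc² = 4250 MeV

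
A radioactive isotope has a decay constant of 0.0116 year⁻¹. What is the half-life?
t½ = ln(2)/λ = 59.75 years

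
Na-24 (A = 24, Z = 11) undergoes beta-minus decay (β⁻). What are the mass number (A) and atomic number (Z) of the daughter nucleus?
Daughter: A = 24, Z = 12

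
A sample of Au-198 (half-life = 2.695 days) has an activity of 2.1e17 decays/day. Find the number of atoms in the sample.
N = A/λ = 8.165e17 atoms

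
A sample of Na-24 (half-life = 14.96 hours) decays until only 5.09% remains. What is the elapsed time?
t = t½ × log₂(N₀/N) = 64.27 hours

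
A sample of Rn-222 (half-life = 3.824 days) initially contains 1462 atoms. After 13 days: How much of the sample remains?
N = N₀(1/2)^(t/t½) = 138.5 atoms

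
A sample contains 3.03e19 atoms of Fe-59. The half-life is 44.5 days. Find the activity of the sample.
A = λN = 4.72e17 decays/day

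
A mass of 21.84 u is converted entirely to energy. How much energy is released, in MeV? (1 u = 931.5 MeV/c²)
E = mc² = 20340 MeV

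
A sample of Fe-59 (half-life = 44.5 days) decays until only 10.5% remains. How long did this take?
t = t½ × log₂(N₀/N) = 144.7 days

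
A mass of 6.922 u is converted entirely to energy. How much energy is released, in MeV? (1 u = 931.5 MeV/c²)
E = mc² = 6448 MeV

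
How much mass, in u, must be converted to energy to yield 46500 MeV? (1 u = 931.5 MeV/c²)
m = E/c² = 49.92 u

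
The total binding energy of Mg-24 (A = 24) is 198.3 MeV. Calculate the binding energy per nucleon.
B.E./A = 198.3/24 = 8.263 MeV/nucleon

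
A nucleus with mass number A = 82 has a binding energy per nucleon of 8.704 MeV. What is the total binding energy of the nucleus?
B.E. = 8.704 × 82 = 713.7 MeV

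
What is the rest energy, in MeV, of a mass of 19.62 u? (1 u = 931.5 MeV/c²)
E = mc² = 18280 MeV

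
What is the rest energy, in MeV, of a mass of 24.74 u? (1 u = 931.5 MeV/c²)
E = mc² = 23050 MeV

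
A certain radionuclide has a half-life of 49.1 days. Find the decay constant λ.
λ = ln(2)/t½ = 0.01412 day⁻¹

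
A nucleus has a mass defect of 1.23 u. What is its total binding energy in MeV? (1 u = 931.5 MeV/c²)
B.E. = Δm × 931.5 = 1146 MeV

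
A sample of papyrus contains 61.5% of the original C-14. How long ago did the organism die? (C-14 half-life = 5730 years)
Age = t½ × log₂(1/ratio) = 4019 years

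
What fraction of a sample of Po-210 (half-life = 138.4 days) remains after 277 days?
N/N₀ = (1/2)^(t/t½) = 0.2497 = 25%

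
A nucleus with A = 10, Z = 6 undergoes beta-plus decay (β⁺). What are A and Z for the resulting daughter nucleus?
Daughter: A = 10, Z = 5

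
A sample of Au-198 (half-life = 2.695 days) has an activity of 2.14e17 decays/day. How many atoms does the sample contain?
N = A/λ = 8.32e17 atoms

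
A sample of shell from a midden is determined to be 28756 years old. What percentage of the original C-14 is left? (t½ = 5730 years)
N/N₀ = (1/2)^(t/t½) = 0.03085 = 3.09%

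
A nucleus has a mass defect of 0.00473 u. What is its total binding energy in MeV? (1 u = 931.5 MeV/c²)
B.E. = Δm × 931.5 = 4.406 MeV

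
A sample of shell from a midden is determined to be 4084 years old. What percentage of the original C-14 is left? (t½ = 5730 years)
N/N₀ = (1/2)^(t/t½) = 0.6102 = 61%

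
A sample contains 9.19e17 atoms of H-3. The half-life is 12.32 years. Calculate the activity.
A = λN = 5.17e16 decays/year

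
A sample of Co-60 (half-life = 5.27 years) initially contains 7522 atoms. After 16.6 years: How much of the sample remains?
N = N₀(1/2)^(t/t½) = 847.5 atoms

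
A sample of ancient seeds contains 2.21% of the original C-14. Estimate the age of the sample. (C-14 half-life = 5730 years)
Age = t½ × log₂(1/ratio) = 31510 years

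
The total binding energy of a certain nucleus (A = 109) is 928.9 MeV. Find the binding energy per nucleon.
B.E./A = 928.9/109 = 8.522 MeV/nucleon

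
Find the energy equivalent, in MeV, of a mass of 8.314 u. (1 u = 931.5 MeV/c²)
E = mc² = 7744 MeV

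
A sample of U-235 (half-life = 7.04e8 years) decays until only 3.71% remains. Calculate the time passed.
t = t½ × log₂(N₀/N) = 3.346e9 years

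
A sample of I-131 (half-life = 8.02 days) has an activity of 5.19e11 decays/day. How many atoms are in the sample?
N = A/λ = 6.005e12 atoms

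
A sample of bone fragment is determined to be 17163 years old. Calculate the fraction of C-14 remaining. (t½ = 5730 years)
N/N₀ = (1/2)^(t/t½) = 0.1254 = 12.5%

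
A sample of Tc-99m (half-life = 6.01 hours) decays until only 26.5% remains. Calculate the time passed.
t = t½ × log₂(N₀/N) = 11.51 hours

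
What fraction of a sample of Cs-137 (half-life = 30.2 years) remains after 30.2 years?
N/N₀ = (1/2)^(t/t½) = 0.5 = 50%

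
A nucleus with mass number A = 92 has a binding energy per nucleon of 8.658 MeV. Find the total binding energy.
B.E. = 8.658 × 92 = 796.5 MeV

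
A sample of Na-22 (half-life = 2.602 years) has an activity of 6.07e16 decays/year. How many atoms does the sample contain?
N = A/λ = 2.279e17 atoms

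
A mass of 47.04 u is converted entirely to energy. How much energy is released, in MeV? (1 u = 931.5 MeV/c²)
E = mc² = 43820 MeV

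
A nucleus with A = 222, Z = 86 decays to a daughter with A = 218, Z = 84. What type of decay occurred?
ΔA = -4, ΔZ = -2 ⇒ alpha decay (α)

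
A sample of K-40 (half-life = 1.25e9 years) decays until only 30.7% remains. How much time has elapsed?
t = t½ × log₂(N₀/N) = 2.13e9 years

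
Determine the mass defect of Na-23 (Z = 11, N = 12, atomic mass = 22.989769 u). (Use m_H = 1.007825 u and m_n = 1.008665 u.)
Δm = Z·m_H + N·m_n − M = 0.2003 u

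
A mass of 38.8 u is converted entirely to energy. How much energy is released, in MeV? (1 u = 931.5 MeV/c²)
E = mc² = 36140 MeV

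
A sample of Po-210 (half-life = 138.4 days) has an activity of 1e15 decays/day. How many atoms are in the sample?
N = A/λ = 1.997e17 atoms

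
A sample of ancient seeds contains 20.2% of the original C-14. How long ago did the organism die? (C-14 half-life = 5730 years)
Age = t½ × log₂(1/ratio) = 13220 years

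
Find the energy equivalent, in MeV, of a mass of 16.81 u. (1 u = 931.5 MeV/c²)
E = mc² = 15660 MeV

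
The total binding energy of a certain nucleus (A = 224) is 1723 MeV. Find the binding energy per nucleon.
B.E./A = 1723/224 = 7.692 MeV/nucleon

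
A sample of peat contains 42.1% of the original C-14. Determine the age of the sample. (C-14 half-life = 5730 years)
Age = t½ × log₂(1/ratio) = 7152 years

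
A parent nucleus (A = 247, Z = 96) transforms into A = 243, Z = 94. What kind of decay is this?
ΔA = -4, ΔZ = -2 ⇒ alpha decay (α)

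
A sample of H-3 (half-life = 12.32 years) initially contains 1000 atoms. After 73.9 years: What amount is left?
N = N₀(1/2)^(t/t½) = 15.64 atoms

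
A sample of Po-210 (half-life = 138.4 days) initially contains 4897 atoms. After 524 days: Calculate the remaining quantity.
N = N₀(1/2)^(t/t½) = 355 atoms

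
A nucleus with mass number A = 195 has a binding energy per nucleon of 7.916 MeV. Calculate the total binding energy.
B.E. = 7.916 × 195 = 1544 MeV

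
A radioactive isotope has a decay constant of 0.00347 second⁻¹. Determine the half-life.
t½ = ln(2)/λ = 199.8 seconds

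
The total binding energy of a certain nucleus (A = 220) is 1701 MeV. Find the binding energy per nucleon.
B.E./A = 1701/220 = 7.732 MeV/nucleon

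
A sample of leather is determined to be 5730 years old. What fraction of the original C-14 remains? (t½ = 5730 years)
N/N₀ = (1/2)^(t/t½) = 0.5 = 50%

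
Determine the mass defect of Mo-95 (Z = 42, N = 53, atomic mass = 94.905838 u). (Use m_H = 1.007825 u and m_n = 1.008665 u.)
Δm = Z·m_H + N·m_n − M = 0.8821 u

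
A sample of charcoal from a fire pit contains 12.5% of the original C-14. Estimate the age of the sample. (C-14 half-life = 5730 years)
Age = t½ × log₂(1/ratio) = 17190 years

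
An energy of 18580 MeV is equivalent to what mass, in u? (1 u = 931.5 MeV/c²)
m = E/c² = 19.95 u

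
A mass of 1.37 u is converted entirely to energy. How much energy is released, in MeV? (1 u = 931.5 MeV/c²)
E = mc² = 1276 MeV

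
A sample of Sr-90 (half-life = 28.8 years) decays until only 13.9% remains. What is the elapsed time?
t = t½ × log₂(N₀/N) = 81.99 years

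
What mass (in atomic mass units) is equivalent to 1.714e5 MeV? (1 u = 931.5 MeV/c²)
m = E/c² = 184 u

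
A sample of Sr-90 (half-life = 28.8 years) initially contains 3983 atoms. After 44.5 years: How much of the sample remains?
N = N₀(1/2)^(t/t½) = 1365 atoms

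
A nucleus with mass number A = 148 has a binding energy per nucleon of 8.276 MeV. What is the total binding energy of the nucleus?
B.E. = 8.276 × 148 = 1225 MeV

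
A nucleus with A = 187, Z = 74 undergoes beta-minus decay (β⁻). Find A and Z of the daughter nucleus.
Daughter: A = 187, Z = 75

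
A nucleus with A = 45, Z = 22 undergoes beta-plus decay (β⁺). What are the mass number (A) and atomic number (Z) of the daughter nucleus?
Daughter: A = 45, Z = 21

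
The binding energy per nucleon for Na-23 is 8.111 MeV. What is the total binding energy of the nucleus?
B.E. = 8.111 × 23 = 186.6 MeV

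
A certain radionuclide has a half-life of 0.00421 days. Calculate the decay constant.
λ = ln(2)/t½ = 164.6 day⁻¹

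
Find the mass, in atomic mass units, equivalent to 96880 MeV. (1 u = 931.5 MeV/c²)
m = E/c² = 104 u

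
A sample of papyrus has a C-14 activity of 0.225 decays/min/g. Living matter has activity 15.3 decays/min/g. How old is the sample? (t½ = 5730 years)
Age = t½ × log₂(A₀/A) = 34880 years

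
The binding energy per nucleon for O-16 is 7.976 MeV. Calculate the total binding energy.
B.E. = 7.976 × 16 = 127.6 MeV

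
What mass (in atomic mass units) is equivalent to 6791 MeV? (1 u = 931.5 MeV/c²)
m = E/c² = 7.29 u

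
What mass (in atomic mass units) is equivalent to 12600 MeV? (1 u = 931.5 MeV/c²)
m = E/c² = 13.53 u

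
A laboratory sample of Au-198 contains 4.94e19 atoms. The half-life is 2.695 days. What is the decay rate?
A = λN = 1.271e19 decays/day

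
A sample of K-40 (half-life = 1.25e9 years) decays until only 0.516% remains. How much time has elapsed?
t = t½ × log₂(N₀/N) = 9.498e9 years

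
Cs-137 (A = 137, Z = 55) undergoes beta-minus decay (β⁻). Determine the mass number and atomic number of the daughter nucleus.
Daughter: A = 137, Z = 56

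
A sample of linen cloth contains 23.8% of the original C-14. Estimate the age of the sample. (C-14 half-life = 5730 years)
Age = t½ × log₂(1/ratio) = 11870 years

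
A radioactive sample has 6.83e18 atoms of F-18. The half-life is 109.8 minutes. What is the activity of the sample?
A = λN = 4.312e16 decays/minute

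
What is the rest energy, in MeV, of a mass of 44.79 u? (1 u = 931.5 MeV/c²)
E = mc² = 41720 MeV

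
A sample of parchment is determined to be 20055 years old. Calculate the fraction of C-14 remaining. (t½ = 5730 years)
N/N₀ = (1/2)^(t/t½) = 0.08839 = 8.84%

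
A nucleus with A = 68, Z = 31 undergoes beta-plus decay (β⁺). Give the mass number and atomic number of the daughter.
Daughter: A = 68, Z = 30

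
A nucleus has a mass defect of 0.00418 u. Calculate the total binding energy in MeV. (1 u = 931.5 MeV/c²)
B.E. = Δm × 931.5 = 3.894 MeV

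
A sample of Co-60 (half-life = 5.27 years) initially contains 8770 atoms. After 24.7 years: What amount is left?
N = N₀(1/2)^(t/t½) = 340.5 atoms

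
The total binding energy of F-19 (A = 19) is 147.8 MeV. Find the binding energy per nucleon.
B.E./A = 147.8/19 = 7.779 MeV/nucleon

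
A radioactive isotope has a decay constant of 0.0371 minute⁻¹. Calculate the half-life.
t½ = ln(2)/λ = 18.68 minutes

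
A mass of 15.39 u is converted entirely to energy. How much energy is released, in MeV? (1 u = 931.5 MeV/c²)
E = mc² = 14340 MeV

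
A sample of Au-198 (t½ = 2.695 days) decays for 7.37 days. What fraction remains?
N/N₀ = (1/2)^(t/t½) = 0.1502 = 15%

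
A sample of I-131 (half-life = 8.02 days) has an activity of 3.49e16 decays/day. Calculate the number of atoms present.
N = A/λ = 4.038e17 atoms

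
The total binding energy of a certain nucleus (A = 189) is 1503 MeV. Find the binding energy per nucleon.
B.E./A = 1503/189 = 7.952 MeV/nucleon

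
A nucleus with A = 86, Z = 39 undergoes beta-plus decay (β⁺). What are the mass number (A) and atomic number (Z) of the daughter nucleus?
Daughter: A = 86, Z = 38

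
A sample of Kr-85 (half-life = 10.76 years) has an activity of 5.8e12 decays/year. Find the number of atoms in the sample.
N = A/λ = 9.004e13 atoms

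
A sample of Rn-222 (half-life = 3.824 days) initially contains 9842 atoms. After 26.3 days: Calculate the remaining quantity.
N = N₀(1/2)^(t/t½) = 83.7 atoms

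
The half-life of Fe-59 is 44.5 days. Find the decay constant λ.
λ = ln(2)/t½ = 0.01558 day⁻¹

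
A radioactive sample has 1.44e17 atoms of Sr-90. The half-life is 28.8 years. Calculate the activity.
A = λN = 3.466e15 decays/year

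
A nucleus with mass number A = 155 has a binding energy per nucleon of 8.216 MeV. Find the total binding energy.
B.E. = 8.216 × 155 = 1273 MeV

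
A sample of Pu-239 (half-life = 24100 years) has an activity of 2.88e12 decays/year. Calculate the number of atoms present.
N = A/λ = 1.001e17 atoms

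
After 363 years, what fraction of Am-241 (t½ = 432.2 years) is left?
N/N₀ = (1/2)^(t/t½) = 0.5587 = 55.9%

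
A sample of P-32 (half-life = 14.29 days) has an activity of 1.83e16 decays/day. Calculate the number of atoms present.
N = A/λ = 3.773e17 atoms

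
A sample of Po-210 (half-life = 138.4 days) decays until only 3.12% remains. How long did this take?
t = t½ × log₂(N₀/N) = 692.3 days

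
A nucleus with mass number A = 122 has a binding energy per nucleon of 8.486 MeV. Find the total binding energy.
B.E. = 8.486 × 122 = 1035 MeV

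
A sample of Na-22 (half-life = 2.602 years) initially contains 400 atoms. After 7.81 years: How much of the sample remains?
N = N₀(1/2)^(t/t½) = 49.95 atoms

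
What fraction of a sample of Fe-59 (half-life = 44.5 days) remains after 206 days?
N/N₀ = (1/2)^(t/t½) = 0.04041 = 4.04%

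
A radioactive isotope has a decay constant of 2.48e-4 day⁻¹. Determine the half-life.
t½ = ln(2)/λ = 2795 days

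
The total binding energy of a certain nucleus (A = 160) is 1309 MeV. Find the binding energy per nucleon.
B.E./A = 1309/160 = 8.181 MeV/nucleon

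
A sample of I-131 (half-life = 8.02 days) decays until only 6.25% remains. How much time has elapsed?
t = t½ × log₂(N₀/N) = 32.08 days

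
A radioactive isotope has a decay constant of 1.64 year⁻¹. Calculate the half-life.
t½ = ln(2)/λ = 0.4227 years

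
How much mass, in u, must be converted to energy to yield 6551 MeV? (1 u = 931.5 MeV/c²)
m = E/c² = 7.033 u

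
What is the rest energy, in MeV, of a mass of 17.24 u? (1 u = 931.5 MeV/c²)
E = mc² = 16060 MeV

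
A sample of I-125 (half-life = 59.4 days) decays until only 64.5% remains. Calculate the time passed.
t = t½ × log₂(N₀/N) = 37.58 days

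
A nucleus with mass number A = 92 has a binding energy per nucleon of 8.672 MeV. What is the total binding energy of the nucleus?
B.E. = 8.672 × 92 = 797.8 MeV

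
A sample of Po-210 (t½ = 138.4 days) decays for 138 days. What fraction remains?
N/N₀ = (1/2)^(t/t½) = 0.501 = 50.1%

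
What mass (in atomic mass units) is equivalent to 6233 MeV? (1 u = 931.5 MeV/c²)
m = E/c² = 6.691 u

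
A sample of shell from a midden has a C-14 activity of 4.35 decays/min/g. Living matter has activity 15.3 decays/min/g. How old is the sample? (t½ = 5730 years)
Age = t½ × log₂(A₀/A) = 10400 years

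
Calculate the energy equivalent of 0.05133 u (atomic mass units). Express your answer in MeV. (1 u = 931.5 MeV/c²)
E = mc² = 47.81 MeV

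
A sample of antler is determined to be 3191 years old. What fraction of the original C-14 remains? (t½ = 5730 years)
N/N₀ = (1/2)^(t/t½) = 0.6798 = 68%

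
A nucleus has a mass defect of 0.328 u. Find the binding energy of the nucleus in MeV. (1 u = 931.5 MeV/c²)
B.E. = Δm × 931.5 = 305.5 MeV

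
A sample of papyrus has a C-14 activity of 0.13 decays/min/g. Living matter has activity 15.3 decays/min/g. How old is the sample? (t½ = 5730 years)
Age = t½ × log₂(A₀/A) = 39420 years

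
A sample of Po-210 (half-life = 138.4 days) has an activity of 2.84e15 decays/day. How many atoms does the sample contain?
N = A/λ = 5.671e17 atoms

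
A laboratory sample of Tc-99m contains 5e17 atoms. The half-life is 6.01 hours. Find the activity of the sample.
A = λN = 5.767e16 decays/hour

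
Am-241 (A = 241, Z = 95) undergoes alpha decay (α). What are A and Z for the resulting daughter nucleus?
Daughter: A = 237, Z = 93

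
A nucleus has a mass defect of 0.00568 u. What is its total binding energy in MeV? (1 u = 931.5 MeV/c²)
B.E. = Δm × 931.5 = 5.291 MeV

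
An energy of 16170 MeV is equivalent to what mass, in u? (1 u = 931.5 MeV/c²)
m = E/c² = 17.36 u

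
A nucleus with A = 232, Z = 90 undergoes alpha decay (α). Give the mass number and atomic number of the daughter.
Daughter: A = 228, Z = 88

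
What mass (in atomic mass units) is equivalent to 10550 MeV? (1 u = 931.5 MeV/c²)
m = E/c² = 11.33 u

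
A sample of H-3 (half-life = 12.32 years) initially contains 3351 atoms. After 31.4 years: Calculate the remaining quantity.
N = N₀(1/2)^(t/t½) = 572.7 atoms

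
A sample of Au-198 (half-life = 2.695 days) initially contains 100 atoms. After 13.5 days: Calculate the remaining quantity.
N = N₀(1/2)^(t/t½) = 3.105 atoms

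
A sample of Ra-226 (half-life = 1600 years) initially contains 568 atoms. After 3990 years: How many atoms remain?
N = N₀(1/2)^(t/t½) = 100.8 atoms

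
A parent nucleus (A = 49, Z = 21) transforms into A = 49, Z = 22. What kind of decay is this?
ΔA = 0, ΔZ = +1 ⇒ beta-minus decay (β⁻)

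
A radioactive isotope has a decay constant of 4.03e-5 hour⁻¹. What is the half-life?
t½ = ln(2)/λ = 17200 hours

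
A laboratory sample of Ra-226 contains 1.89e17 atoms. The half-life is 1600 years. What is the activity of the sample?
A = λN = 8.188e13 decays/year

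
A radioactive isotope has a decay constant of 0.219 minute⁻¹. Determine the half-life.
t½ = ln(2)/λ = 3.165 minutes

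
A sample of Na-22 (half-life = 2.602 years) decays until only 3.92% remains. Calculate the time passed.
t = t½ × log₂(N₀/N) = 12.16 years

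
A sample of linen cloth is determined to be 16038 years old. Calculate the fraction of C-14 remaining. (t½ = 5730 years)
N/N₀ = (1/2)^(t/t½) = 0.1437 = 14.4%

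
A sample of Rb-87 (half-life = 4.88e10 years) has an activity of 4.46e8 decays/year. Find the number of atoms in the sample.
N = A/λ = 3.14e19 atoms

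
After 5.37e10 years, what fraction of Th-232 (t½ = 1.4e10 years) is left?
N/N₀ = (1/2)^(t/t½) = 0.07004 = 7%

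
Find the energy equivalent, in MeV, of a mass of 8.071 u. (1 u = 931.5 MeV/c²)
E = mc² = 7518 MeV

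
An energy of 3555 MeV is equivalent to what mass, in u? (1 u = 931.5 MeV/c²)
m = E/c² = 3.816 u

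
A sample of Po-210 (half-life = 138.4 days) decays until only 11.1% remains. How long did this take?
t = t½ × log₂(N₀/N) = 438.9 days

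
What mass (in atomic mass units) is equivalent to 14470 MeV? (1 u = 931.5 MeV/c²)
m = E/c² = 15.53 u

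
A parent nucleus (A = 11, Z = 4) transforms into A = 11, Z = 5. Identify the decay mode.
ΔA = 0, ΔZ = +1 ⇒ beta-minus decay (β⁻)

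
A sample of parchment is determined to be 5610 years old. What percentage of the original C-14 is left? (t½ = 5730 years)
N/N₀ = (1/2)^(t/t½) = 0.5073 = 50.7%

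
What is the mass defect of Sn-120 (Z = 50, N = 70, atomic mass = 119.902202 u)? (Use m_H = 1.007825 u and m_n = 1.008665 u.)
Δm = Z·m_H + N·m_n − M = 1.096 u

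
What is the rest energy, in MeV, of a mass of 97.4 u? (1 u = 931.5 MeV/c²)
E = mc² = 90730 MeV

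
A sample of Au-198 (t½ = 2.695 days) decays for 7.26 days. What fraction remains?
N/N₀ = (1/2)^(t/t½) = 0.1545 = 15.5%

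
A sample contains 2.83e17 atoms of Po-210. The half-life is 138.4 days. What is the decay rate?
A = λN = 1.417e15 decays/day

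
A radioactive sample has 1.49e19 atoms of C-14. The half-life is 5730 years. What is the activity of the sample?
A = λN = 1.802e15 decays/year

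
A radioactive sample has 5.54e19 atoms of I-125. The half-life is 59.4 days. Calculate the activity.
A = λN = 6.465e17 decays/day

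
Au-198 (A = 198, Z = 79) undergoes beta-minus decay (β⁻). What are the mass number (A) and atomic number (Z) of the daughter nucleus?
Daughter: A = 198, Z = 80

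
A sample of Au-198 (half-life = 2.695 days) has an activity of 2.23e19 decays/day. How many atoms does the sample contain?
N = A/λ = 8.67e19 atoms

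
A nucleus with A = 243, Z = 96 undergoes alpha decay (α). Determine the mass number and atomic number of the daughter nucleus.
Daughter: A = 239, Z = 94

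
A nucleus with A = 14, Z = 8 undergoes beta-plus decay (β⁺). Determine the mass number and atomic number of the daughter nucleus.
Daughter: A = 14, Z = 7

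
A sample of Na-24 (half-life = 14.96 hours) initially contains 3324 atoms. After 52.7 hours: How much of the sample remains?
N = N₀(1/2)^(t/t½) = 289.2 atoms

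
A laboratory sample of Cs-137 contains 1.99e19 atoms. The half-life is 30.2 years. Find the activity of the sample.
A = λN = 4.567e17 decays/year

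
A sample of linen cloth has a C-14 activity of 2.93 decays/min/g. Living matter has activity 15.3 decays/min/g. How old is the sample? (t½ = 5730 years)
Age = t½ × log₂(A₀/A) = 13660 years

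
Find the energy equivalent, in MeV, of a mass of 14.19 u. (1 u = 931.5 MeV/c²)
E = mc² = 13220 MeV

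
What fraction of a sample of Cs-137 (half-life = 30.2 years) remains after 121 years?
N/N₀ = (1/2)^(t/t½) = 0.06221 = 6.22%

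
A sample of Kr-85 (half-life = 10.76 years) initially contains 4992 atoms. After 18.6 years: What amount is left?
N = N₀(1/2)^(t/t½) = 1506 atoms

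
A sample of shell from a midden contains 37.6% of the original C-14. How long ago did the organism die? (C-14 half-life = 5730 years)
Age = t½ × log₂(1/ratio) = 8086 years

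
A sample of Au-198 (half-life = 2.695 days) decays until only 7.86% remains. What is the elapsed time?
t = t½ × log₂(N₀/N) = 9.889 days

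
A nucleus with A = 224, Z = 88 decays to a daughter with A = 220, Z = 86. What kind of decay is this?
ΔA = -4, ΔZ = -2 ⇒ alpha decay (α)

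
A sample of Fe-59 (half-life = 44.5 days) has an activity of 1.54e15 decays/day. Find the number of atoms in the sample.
N = A/λ = 9.887e16 atoms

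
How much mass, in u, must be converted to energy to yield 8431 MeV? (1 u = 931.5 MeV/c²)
m = E/c² = 9.051 u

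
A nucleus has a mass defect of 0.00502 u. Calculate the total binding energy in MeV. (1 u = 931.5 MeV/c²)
B.E. = Δm × 931.5 = 4.676 MeV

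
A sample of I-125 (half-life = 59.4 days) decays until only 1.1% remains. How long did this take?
t = t½ × log₂(N₀/N) = 386.5 days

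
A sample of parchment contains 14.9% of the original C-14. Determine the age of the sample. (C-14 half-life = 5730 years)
Age = t½ × log₂(1/ratio) = 15740 years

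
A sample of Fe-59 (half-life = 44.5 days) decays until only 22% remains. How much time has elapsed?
t = t½ × log₂(N₀/N) = 97.21 days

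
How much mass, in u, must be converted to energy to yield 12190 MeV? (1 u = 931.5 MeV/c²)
m = E/c² = 13.09 u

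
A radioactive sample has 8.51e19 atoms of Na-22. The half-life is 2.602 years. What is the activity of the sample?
A = λN = 2.267e19 decays/year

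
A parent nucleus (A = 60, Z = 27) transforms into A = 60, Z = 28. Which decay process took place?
ΔA = 0, ΔZ = +1 ⇒ beta-minus decay (β⁻)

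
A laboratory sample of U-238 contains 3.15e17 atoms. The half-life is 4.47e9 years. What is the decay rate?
A = λN = 4.885e7 decays/year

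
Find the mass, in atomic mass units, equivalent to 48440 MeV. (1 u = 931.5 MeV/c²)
m = E/c² = 52 u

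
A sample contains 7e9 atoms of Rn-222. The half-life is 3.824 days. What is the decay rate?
A = λN = 1.269e9 decays/day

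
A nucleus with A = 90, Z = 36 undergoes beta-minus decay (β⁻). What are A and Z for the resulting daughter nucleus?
Daughter: A = 90, Z = 37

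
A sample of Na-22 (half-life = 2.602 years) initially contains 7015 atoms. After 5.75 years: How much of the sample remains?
N = N₀(1/2)^(t/t½) = 1516 atoms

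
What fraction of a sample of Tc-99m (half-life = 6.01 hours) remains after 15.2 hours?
N/N₀ = (1/2)^(t/t½) = 0.1732 = 17.3%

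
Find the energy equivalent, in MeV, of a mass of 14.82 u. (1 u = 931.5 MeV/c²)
E = mc² = 13800 MeV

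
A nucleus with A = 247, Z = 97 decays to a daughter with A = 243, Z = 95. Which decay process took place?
ΔA = -4, ΔZ = -2 ⇒ alpha decay (α)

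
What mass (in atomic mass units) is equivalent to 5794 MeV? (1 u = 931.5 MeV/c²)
m = E/c² = 6.22 u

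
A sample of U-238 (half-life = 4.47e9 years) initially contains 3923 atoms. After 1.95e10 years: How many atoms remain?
N = N₀(1/2)^(t/t½) = 190.7 atoms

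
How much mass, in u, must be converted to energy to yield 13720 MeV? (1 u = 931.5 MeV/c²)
m = E/c² = 14.73 u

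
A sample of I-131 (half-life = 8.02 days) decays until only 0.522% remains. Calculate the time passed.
t = t½ × log₂(N₀/N) = 60.81 days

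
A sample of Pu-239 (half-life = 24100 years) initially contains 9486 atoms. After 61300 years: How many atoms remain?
N = N₀(1/2)^(t/t½) = 1627 atoms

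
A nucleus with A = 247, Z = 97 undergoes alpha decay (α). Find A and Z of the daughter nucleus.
Daughter: A = 243, Z = 95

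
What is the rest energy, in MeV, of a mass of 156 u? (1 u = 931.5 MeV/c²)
E = mc² = 1.453e5 MeV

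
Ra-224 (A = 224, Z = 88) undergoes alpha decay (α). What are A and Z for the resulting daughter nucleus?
Daughter: A = 220, Z = 86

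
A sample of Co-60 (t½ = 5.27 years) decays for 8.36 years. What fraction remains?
N/N₀ = (1/2)^(t/t½) = 0.333 = 33.3%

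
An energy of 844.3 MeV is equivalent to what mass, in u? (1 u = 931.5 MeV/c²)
m = E/c² = 0.9064 u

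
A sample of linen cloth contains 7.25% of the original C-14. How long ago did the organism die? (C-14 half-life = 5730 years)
Age = t½ × log₂(1/ratio) = 21690 years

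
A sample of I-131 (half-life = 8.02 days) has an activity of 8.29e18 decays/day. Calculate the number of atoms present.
N = A/λ = 9.592e19 atoms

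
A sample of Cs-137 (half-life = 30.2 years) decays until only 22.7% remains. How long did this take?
t = t½ × log₂(N₀/N) = 64.6 years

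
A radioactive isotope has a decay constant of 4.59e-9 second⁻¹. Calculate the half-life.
t½ = ln(2)/λ = 1.51e8 seconds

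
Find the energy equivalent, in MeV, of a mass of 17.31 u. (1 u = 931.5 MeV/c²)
E = mc² = 16120 MeV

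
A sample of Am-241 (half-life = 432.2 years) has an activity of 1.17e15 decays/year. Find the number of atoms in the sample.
N = A/λ = 7.295e17 atoms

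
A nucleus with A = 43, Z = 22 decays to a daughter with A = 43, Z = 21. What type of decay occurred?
ΔA = 0, ΔZ = -1 ⇒ beta-plus decay (β⁺) or electron capture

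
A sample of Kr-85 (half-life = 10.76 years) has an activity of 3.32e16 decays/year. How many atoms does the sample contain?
N = A/λ = 5.154e17 atoms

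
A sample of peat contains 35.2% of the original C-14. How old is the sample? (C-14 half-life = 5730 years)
Age = t½ × log₂(1/ratio) = 8631 years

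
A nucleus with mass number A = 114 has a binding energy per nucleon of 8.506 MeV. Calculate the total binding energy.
B.E. = 8.506 × 114 = 969.7 MeV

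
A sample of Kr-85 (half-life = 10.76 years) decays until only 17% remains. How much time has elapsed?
t = t½ × log₂(N₀/N) = 27.51 years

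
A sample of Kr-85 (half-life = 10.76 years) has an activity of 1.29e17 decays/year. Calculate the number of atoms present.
N = A/λ = 2.003e18 atoms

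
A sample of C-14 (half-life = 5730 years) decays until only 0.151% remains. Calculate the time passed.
t = t½ × log₂(N₀/N) = 53700 years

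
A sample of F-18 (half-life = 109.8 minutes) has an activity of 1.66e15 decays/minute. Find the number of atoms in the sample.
N = A/λ = 2.63e17 atoms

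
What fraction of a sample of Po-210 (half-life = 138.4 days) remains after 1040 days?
N/N₀ = (1/2)^(t/t½) = 0.005469 = 0.547%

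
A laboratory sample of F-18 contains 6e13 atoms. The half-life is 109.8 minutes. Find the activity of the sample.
A = λN = 3.788e11 decays/minute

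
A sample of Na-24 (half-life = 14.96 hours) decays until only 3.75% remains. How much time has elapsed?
t = t½ × log₂(N₀/N) = 70.87 hours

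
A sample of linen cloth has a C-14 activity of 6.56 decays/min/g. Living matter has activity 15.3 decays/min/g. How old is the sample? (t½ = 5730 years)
Age = t½ × log₂(A₀/A) = 7001 years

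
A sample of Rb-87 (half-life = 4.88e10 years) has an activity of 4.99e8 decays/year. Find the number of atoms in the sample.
N = A/λ = 3.513e19 atoms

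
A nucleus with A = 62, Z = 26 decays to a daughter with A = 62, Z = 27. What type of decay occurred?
ΔA = 0, ΔZ = +1 ⇒ beta-minus decay (β⁻)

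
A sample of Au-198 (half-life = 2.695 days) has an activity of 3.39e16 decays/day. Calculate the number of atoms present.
N = A/λ = 1.318e17 atoms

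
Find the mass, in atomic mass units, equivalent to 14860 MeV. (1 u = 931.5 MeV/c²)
m = E/c² = 15.95 u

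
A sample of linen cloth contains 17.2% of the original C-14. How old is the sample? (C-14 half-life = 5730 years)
Age = t½ × log₂(1/ratio) = 14550 years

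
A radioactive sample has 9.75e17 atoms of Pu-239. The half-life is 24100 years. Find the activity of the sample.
A = λN = 2.804e13 decays/year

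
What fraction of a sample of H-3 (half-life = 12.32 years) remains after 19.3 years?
N/N₀ = (1/2)^(t/t½) = 0.3376 = 33.8%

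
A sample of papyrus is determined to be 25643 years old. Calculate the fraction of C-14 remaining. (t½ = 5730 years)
N/N₀ = (1/2)^(t/t½) = 0.04496 = 4.5%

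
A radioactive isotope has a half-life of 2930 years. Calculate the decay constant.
λ = ln(2)/t½ = 2.366e-4 year⁻¹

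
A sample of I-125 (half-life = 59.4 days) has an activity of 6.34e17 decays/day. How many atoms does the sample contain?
N = A/λ = 5.433e19 atoms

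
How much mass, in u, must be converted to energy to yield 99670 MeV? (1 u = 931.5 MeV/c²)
m = E/c² = 107 u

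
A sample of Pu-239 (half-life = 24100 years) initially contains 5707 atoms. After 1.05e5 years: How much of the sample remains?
N = N₀(1/2)^(t/t½) = 278.5 atoms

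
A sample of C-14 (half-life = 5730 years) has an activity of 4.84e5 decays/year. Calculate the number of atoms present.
N = A/λ = 4.001e9 atoms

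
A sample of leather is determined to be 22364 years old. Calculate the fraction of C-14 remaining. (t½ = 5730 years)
N/N₀ = (1/2)^(t/t½) = 0.06685 = 6.68%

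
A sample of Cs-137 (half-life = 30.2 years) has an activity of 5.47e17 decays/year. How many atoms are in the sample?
N = A/λ = 2.383e19 atoms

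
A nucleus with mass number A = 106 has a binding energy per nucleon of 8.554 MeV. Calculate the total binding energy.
B.E. = 8.554 × 106 = 906.7 MeV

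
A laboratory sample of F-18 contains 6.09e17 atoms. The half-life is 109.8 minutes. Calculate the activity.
A = λN = 3.845e15 decays/minute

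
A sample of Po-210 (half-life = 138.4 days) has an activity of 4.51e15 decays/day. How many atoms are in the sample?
N = A/λ = 9.005e17 atoms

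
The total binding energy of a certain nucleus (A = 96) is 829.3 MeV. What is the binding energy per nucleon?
B.E./A = 829.3/96 = 8.639 MeV/nucleon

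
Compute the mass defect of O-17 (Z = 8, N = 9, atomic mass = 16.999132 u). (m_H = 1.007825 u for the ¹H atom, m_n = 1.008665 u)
Δm = Z·m_H + N·m_n − M = 0.1415 u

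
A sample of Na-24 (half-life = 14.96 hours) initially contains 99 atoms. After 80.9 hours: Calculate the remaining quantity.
N = N₀(1/2)^(t/t½) = 2.332 atoms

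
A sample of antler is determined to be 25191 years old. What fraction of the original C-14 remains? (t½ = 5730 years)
N/N₀ = (1/2)^(t/t½) = 0.04749 = 4.75%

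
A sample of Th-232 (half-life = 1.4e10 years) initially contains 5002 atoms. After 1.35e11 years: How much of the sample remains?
N = N₀(1/2)^(t/t½) = 6.257 atoms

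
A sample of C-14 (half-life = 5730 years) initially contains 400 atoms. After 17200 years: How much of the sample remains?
N = N₀(1/2)^(t/t½) = 49.94 atoms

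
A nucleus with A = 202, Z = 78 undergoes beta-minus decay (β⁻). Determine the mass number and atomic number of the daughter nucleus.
Daughter: A = 202, Z = 79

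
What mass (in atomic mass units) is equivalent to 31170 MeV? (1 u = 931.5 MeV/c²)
m = E/c² = 33.46 u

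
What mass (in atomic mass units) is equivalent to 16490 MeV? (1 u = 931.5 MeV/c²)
m = E/c² = 17.7 u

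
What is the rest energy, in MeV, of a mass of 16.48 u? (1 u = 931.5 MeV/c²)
E = mc² = 15350 MeV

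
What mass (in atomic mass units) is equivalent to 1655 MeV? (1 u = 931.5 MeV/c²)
m = E/c² = 1.777 u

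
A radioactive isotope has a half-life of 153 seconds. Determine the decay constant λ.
λ = ln(2)/t½ = 0.00453 second⁻¹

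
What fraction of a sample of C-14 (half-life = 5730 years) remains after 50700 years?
N/N₀ = (1/2)^(t/t½) = 0.00217 = 0.217%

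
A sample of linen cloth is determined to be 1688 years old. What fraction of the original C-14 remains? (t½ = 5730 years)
N/N₀ = (1/2)^(t/t½) = 0.8153 = 81.5%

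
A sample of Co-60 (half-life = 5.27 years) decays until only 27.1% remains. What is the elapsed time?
t = t½ × log₂(N₀/N) = 9.927 years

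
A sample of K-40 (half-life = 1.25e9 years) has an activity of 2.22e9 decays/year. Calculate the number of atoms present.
N = A/λ = 4.003e18 atoms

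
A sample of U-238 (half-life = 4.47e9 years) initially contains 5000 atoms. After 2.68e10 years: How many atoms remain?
N = N₀(1/2)^(t/t½) = 78.37 atoms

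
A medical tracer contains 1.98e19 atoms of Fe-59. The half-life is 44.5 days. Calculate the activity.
A = λN = 3.084e17 decays/day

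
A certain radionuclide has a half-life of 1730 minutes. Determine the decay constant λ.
λ = ln(2)/t½ = 4.007e-4 minute⁻¹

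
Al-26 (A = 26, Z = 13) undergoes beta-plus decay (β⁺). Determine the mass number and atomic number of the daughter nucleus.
Daughter: A = 26, Z = 12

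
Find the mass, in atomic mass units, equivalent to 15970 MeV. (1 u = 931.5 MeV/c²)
m = E/c² = 17.14 u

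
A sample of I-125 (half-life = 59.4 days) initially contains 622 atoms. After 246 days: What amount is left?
N = N₀(1/2)^(t/t½) = 35.25 atoms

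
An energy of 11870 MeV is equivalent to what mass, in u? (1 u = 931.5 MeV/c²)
m = E/c² = 12.74 u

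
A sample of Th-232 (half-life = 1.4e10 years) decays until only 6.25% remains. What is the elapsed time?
t = t½ × log₂(N₀/N) = 5.6e10 years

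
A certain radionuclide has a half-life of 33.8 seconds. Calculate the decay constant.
λ = ln(2)/t½ = 0.02051 second⁻¹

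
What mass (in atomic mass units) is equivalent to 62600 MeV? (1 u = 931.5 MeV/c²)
m = E/c² = 67.2 u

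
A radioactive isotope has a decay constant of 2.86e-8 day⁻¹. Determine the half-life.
t½ = ln(2)/λ = 2.424e7 days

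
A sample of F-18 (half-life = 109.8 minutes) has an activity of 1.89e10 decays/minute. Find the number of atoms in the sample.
N = A/λ = 2.994e12 atoms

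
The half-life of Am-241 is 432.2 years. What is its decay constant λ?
λ = ln(2)/t½ = 0.001604 year⁻¹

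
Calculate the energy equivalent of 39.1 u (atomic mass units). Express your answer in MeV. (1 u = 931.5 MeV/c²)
E = mc² = 36420 MeV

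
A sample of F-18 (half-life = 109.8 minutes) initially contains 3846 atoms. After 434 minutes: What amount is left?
N = N₀(1/2)^(t/t½) = 248.4 atoms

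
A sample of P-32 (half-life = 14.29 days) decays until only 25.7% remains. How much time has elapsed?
t = t½ × log₂(N₀/N) = 28.01 days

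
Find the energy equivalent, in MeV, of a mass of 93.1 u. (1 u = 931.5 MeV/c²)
E = mc² = 86720 MeV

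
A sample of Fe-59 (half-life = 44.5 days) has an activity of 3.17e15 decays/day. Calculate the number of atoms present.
N = A/λ = 2.035e17 atoms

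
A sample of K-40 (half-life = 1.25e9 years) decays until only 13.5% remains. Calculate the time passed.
t = t½ × log₂(N₀/N) = 3.611e9 years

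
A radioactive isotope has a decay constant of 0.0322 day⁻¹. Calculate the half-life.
t½ = ln(2)/λ = 21.53 days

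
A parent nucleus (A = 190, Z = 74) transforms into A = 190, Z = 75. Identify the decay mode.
ΔA = 0, ΔZ = +1 ⇒ beta-minus decay (β⁻)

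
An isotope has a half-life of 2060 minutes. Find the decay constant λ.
λ = ln(2)/t½ = 3.365e-4 minute⁻¹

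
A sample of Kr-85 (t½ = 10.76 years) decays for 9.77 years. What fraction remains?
N/N₀ = (1/2)^(t/t½) = 0.5329 = 53.3%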